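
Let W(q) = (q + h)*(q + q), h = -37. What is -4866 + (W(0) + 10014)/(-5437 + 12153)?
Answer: -16335021/3358 ≈ -4864.5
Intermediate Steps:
W(q) = 2*q*(-37 + q) (W(q) = (q - 37)*(q + q) = (-37 + q)*(2*q) = 2*q*(-37 + q))
-4866 + (W(0) + 10014)/(-5437 + 12153) = -4866 + (2*0*(-37 + 0) + 10014)/(-5437 + 12153) = -4866 + (2*0*(-37) + 10014)/6716 = -4866 + (0 + 10014)*(1/6716) = -4866 + 10014*(1/6716) = -4866 + 5007/3358 = -16335021/3358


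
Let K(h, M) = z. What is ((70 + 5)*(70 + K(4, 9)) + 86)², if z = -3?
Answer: 26122321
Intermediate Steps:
K(h, M) = -3
((70 + 5)*(70 + K(4, 9)) + 86)² = ((70 + 5)*(70 - 3) + 86)² = (75*67 + 86)² = (5025 + 86)² = 5111² = 26122321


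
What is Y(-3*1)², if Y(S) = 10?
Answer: 100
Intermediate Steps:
Y(-3*1)² = 10² = 100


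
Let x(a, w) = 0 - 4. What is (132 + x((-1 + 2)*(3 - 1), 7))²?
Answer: 16384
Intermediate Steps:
x(a, w) = -4
(132 + x((-1 + 2)*(3 - 1), 7))² = (132 - 4)² = 128² = 16384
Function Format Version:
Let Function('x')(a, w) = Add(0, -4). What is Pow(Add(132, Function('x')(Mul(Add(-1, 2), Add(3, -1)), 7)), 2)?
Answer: 16384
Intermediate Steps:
Function('x')(a, w) = -4
Pow(Add(132, Function('x')(Mul(Add(-1, 2), Add(3, -1)), 7)), 2) = Pow(Add(132, -4), 2) = Pow(128, 2) = 16384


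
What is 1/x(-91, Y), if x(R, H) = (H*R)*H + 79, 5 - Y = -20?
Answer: -1/56796 ≈ -1.7607e-5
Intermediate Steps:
Y = 25 (Y = 5 - 1*(-20) = 5 + 20 = 25)
x(R, H) = 79 + R*H² (x(R, H) = R*H² + 79 = 79 + R*H²)
1/x(-91, Y) = 1/(79 - 91*25²) = 1/(79 - 91*625) = 1/(79 - 56875) = 1/(-56796) = -1/56796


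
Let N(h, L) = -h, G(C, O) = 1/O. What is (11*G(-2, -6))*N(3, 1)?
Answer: 11/2 ≈ 5.5000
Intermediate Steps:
(11*G(-2, -6))*N(3, 1) = (11/(-6))*(-1*3) = (11*(-⅙))*(-3) = -11/6*(-3) = 11/2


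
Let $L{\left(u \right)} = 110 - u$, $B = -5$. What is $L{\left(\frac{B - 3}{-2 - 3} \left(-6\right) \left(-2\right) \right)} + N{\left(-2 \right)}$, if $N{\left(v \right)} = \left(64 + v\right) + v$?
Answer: $\frac{754}{5} \approx 150.8$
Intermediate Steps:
$N{\left(v \right)} = 64 + 2 v$
$L{\left(\frac{B - 3}{-2 - 3} \left(-6\right) \left(-2\right) \right)} + N{\left(-2 \right)} = \left(110 - \frac{-5 - 3}{-2 - 3} \left(-6\right) \left(-2\right)\right) + \left(64 + 2 \left(-2\right)\right) = \left(110 - - \frac{8}{-5} \left(-6\right) \left(-2\right)\right) + \left(64 - 4\right) = \left(110 - \left(-8\right) \left(- \frac{1}{5}\right) \left(-6\right) \left(-2\right)\right) + 60 = \left(110 - \frac{8}{5} \left(-6\right) \left(-2\right)\right) + 60 = \left(110 - \left(- \frac{48}{5}\right) \left(-2\right)\right) + 60 = \left(110 - \frac{96}{5}\right) + 60 = \frac{454}{5} + 60 = \frac{754}{5}$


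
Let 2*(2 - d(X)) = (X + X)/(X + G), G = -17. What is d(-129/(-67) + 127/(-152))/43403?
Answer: 335157/7032544687 ≈ 4.7658e-5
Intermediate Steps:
d(X) = 2 - X/(-17 + X) (d(X) = 2 - (X + X)/(2*(X - 17)) = 2 - 2*X/(2*(-17 + X)) = 2 - X/(-17 + X))
d(-129/(-67) + 127/(-152))/43403 = ((-34 + (-129/(-67) + 127/(-152)))/(-17 + (-129/(-67) + 127/(-152))))/43403 = ((-34 + (-129*(-1/67) + 127*(-1/152)))/(-17 + (-129*(-1/67) + 127*(-1/152))))*(1/43403) = ((-34 + (129/67 - 127/152))/(-17 + (129/67 - 127/152)))*(1/43403) = ((-34 + 11099/10184)/(-17 + 11099/10184))*(1/43403) = (-335157/10184/(-162029/10184))*(1/43403) = -10184/162029*(-335157/10184)*(1/43403) = (335157/162029)*(1/43403) = 335157/7032544687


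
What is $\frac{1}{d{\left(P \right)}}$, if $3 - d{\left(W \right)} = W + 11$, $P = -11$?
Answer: $\frac{1}{3} \approx 0.33333$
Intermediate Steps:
$d{\left(W \right)} = -8 - W$ ($d{\left(W \right)} = 3 - \left(W + 11\right) = 3 - \left(11 + W\right) = -8 - W$)
$\frac{1}{d{\left(P \right)}} = \frac{1}{-8 - -11} = \frac{1}{-8 + 11} = \frac{1}{3}$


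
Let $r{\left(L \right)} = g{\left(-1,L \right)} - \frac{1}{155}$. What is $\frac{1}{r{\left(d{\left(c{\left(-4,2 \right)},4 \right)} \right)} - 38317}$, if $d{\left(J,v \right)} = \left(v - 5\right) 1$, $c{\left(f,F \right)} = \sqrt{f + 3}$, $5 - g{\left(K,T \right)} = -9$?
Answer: $- \frac{155}{5936966} \approx -2.6108 \cdot 10^{-5}$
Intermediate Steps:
$g{\left(K,T \right)} = 14$ ($g{\left(K,T \right)} = 5 - -9 = 5 + 9 = 14$)
$c{\left(f,F \right)} = \sqrt{3 + f}$
$d{\left(J,v \right)} = -5 + v$ ($d{\left(J,v \right)} = \left(-5 + v\right) 1 = -5 + v$)
$r{\left(L \right)} = \frac{2169}{155}$ ($r{\left(L \right)} = 14 - \frac{1}{155} = \frac{2169}{155}$)
$\frac{1}{r{\left(d{\left(c{\left(-4,2 \right)},4 \right)} \right)} - 38317} = \frac{1}{\frac{2169}{155} - 38317} = \frac{1}{- \frac{5936966}{155}} = - \frac{155}{5936966}$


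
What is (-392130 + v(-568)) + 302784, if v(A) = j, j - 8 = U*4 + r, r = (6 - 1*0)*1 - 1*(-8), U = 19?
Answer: -89248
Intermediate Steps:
r = 14 (r = (6 + 0)*1 + 8 = 6*1 + 8 = 6 + 8 = 14)
j = 98 (j = 8 + (19*4 + 14) = 8 + (76 + 14) = 8 + 90 = 98)
v(A) = 98
(-392130 + v(-568)) + 302784 = (-392130 + 98) + 302784 = -392032 + 302784 = -89248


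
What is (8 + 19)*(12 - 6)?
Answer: 162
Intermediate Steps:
(8 + 19)*(12 - 6) = 27*6 = 162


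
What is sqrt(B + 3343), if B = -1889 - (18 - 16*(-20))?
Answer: 6*sqrt(31) ≈ 33.407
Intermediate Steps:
B = -2227 (B = -1889 - (18 + 320) = -1889 - 1*338 = -1889 - 338 = -2227)
sqrt(B + 3343) = sqrt(-2227 + 3343) = sqrt(1116) = 6*sqrt(31)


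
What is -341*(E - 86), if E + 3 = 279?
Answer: -64790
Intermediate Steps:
E = 276 (E = -3 + 279 = 276)
-341*(E - 86) = -341*(276 - 86) = -341*190 = -64790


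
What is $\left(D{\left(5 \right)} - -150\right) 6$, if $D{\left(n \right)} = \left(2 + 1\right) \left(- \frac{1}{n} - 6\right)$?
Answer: $\frac{3942}{5} \approx 788.4$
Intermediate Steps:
$D{\left(n \right)} = -18 - \frac{3}{n}$ ($D{\left(n \right)} = 3 \left(-6 - \frac{1}{n}\right) = -18 - \frac{3}{n}$)
$\left(D{\left(5 \right)} - -150\right) 6 = \left(\left(-18 - \frac{3}{5}\right) - -150\right) 6 = \left(\left(-18 - \frac{3}{5}\right) + 150\right) 6 = \left(- \frac{93}{5} + 150\right) 6 = \frac{657}{5} \cdot 6 = \frac{3942}{5}$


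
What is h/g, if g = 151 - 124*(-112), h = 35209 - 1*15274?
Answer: 19935/14039 ≈ 1.4200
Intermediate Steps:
h = 19935 (h = 35209 - 15274 = 19935)
g = 14039 (g = 151 + 13888 = 14039)
h/g = 19935/14039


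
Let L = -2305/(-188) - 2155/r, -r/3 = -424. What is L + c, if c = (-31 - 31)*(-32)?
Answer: 119243161/59784 ≈ 1994.6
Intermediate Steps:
r = 1272 (r = -3*(-424) = 1272)
c = 1984 (c = -62*(-32) = 1984)
L = 631705/59784 (L = -2305/(-188) - 2155/1272 = -2305*(-1/188) - 2155*1/1272 = 2305/188 - 2155/1272 = 631705/59784 ≈ 10.566)
L + c = 631705/59784 + 1984 = 119243161/59784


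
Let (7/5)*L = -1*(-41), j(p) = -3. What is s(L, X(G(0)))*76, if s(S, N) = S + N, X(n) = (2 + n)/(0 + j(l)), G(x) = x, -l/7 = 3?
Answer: 45676/21 ≈ 2175.0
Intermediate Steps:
l = -21 (l = -7*3 = -21)
L = 205/7 (L = 5*(-1*(-41))/7 = (5/7)*41 = 205/7 ≈ 29.286)
X(n) = -⅔ - n/3 (X(n) = (2 + n)/(0 - 3) = (2 + n)/(-3) = (2 + n)*(-⅓) = -⅔ - n/3)
s(S, N) = N + S
s(L, X(G(0)))*76 = ((-⅔ - ⅓*0) + 205/7)*76 = ((-⅔ + 0) + 205/7)*76 = (-⅔ + 205/7)*76 = (601/21)*76 = 45676/21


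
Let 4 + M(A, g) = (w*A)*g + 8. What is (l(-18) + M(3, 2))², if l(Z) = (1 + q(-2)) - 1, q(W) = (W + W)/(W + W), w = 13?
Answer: 6889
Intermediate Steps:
M(A, g) = 4 + 13*A*g (M(A, g) = -4 + ((13*A)*g + 8) = -4 + (13*A*g + 8) = -4 + (8 + 13*A*g) = 4 + 13*A*g)
q(W) = 1 (q(W) = (2*W)/((2*W)) = (2*W)*(1/(2*W)) = 1)
l(Z) = 1 (l(Z) = (1 + 1) - 1 = 2 - 1 = 1)
(l(-18) + M(3, 2))² = (1 + (4 + 13*3*2))² = (1 + (4 + 78))² = (1 + 82)² = 83² = 6889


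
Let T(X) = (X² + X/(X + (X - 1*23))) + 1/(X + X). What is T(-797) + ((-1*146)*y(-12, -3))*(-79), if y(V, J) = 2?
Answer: 1696708919747/2577498 ≈ 6.5828e+5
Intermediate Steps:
T(X) = X² + 1/(2*X) + X/(-23 + 2*X) (T(X) = (X² + X/(X + (X - 23))) + 1/(2*X) = (X² + X/(X + (-23 + X))) + 1/(2*X) = (X² + X/(-23 + 2*X)) + 1/(2*X) = X² + 1/(2*X) + X/(-23 + 2*X))
T(-797) + ((-1*146)*y(-12, -3))*(-79) = (-23/2 - 797 + (-797)² - 23*(-797)³ + 2*(-797)⁴)/((-797)*(-23 + 2*(-797))) + (-1*146*2)*(-79) = -(-23/2 - 797 + 635209 - 23*(-506261573) + 2*403490473681)/(797*(-23 - 1594)) - 146*2*(-79) = -1/797*(-23/2 - 797 + 635209 + 11644016179 + 806980947362)/(-1617) - 292*(-79) = -1/797*(-1/1617)*1637251195883/2 + 23068 = 1637251195883/2577498 + 23068 = 1696708919747/2577498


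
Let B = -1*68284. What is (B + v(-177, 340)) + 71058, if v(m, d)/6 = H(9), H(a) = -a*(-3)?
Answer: 2936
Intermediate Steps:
H(a) = 3*a
B = -68284
v(m, d) = 162 (v(m, d) = 6*(3*9) = 6*27 = 162)
(B + v(-177, 340)) + 71058 = (-68284 + 162) + 71058 = -68122 + 71058 = 2936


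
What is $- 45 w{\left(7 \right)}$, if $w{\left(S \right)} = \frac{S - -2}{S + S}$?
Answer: $- \frac{405}{14} \approx -28.929$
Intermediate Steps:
$w{\left(S \right)} = \frac{2 + S}{2 S}$ ($w{\left(S \right)} = \frac{S + \left(-3 + 5\right)}{2 S} = \left(S + 2\right) \frac{1}{2 S} = \left(2 + S\right) \frac{1}{2 S} = \frac{2 + S}{2 S}$)
$- 45 w{\left(7 \right)} = - 45 \frac{2 + 7}{2 \cdot 7} = - 45 \cdot \frac{1}{2} \cdot \frac{1}{7} \cdot 9 = \left(-45\right) \frac{9}{14} = - \frac{405}{14}$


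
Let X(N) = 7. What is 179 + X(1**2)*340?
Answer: 2559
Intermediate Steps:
179 + X(1**2)*340 = 179 + 7*340 = 179 + 2380 = 2559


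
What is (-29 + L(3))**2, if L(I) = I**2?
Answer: 400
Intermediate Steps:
(-29 + L(3))**2 = (-29 + 3**2)**2 = (-29 + 9)**2 = (-20)**2 = 400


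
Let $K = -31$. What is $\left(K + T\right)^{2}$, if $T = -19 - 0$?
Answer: $2500$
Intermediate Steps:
$T = -19$ ($T = -19 + \left(-3 + 3\right) = -19 + 0 = -19$)
$\left(K + T\right)^{2} = \left(-31 - 19\right)^{2} = \left(-50\right)^{2} = 2500$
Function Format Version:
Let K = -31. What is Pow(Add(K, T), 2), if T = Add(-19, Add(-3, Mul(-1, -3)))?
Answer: 2500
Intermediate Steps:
T = -19 (T = Add(-19, Add(-3, 3)) = Add(-19, 0) = -19)
Pow(Add(K, T), 2) = Pow(Add(-31, -19), 2) = Pow(-50, 2) = 2500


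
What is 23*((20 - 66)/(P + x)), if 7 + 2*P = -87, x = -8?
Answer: 1058/55 ≈ 19.236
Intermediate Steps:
P = -47 (P = -7/2 + (1/2)*(-87) = -7/2 - 87/2 = -47)
23*((20 - 66)/(P + x)) = 23*((20 - 66)/(-47 - 8)) = 23*(-46/(-55)) = 23*(-46*(-1/55)) = 23*(46/55) = 1058/55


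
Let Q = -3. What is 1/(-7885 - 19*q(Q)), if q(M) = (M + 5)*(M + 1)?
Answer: -1/7809 ≈ -0.00012806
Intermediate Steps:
q(M) = (1 + M)*(5 + M) (q(M) = (5 + M)*(1 + M) = (1 + M)*(5 + M))
1/(-7885 - 19*q(Q)) = 1/(-7885 - 19*(5 + (-3)² + 6*(-3))) = 1/(-7885 - 19*(5 + 9 - 18)) = 1/(-7885 - 19*(-4)) = 1/(-7885 + 76) = 1/(-7809) = -1/7809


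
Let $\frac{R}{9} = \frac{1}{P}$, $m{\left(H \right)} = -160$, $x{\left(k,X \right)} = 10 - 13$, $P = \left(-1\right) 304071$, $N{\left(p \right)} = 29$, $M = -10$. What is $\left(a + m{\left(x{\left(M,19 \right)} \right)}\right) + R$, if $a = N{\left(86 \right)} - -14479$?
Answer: $\frac{1454270233}{101357} \approx 14348.0$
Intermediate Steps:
$P = -304071$
$x{\left(k,X \right)} = -3$ ($x{\left(k,X \right)} = 10 - 13 = -3$)
$a = 14508$ ($a = 29 - -14479 = 29 + 14479 = 14508$)
$R = - \frac{3}{101357}$ ($R = \frac{9}{-304071} = 9 \left(- \frac{1}{304071}\right) = - \frac{3}{101357} \approx -2.9598 \cdot 10^{-5}$)
$\left(a + m{\left(x{\left(M,19 \right)} \right)}\right) + R = \left(14508 - 160\right) - \frac{3}{101357} = 14348 - \frac{3}{101357} = \frac{1454270233}{101357}$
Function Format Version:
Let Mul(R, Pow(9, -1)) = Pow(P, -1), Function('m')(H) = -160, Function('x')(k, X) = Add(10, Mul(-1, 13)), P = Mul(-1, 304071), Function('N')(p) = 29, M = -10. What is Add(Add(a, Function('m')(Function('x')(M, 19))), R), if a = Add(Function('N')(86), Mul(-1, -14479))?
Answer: Rational(1454270233, 101357) ≈ 14348.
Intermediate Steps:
P = -304071
Function('x')(k, X) = -3 (Function('x')(k, X) = Add(10, -13) = -3)
a = 14508 (a = Add(29, Mul(-1, -14479)) = Add(29, 14479) = 14508)
R = Rational(-3, 101357) (R = Mul(9, Pow(-304071, -1)) = Mul(9, Rational(-1, 304071)) = Rational(-3, 101357) ≈ -2.9598e-5)
Add(Add(a, Function('m')(Function('x')(M, 19))), R) = Add(Add(14508, -160), Rational(-3, 101357)) = Add(14348, Rational(-3, 101357)) = Rational(1454270233, 101357)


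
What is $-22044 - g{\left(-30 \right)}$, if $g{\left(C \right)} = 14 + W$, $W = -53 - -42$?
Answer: $-22047$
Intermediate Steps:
$W = -11$ ($W = -53 + 42 = -11$)
$g{\left(C \right)} = 3$ ($g{\left(C \right)} = 14 - 11 = 3$)
$-22044 - g{\left(-30 \right)} = -22044 - 3 = -22047$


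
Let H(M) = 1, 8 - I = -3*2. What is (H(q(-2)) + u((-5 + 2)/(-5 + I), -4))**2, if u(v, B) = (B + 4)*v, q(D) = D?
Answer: 1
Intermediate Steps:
I = 14 (I = 8 - (-3)*2 = 8 - 1*(-6) = 8 + 6 = 14)
u(v, B) = v*(4 + B) (u(v, B) = (4 + B)*v = v*(4 + B))
(H(q(-2)) + u((-5 + 2)/(-5 + I), -4))**2 = (1 + ((-5 + 2)/(-5 + 14))*(4 - 4))**2 = (1 - 3/9*0)**2 = (1 - 3*1/9*0)**2 = (1 - 1/3*0)**2 = (1 + 0)**2 = 1**2 = 1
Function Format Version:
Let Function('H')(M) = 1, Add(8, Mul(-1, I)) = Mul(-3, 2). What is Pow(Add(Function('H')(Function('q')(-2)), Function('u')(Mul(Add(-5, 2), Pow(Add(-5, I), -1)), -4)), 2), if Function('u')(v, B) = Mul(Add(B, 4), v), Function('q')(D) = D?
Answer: 1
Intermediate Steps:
I = 14 (I = Add(8, Mul(-1, Mul(-3, 2))) = Add(8, Mul(-1, -6)) = Add(8, 6) = 14)
Function('u')(v, B) = Mul(v, Add(4, B)) (Function('u')(v, B) = Mul(Add(4, B), v) = Mul(v, Add(4, B)))
Pow(Add(Function('H')(Function('q')(-2)), Function('u')(Mul(Add(-5, 2), Pow(Add(-5, I), -1)), -4)), 2) = Pow(Add(1, Mul(Mul(Add(-5, 2), Pow(Add(-5, 14), -1)), Add(4, -4))), 2) = Pow(Add(1, Mul(Mul(-3, Pow(9, -1)), 0)), 2) = Pow(Add(1, Mul(Mul(-3, Rational(1, 9)), 0)), 2) = Pow(Add(1, Mul(Rational(-1, 3), 0)), 2) = Pow(Add(1, 0), 2) = Pow(1, 2) = 1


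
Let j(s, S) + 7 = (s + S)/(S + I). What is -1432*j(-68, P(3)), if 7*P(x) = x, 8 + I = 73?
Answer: 2634164/229 ≈ 11503.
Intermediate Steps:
I = 65 (I = -8 + 73 = 65)
P(x) = x/7
j(s, S) = -7 + (S + s)/(65 + S) (j(s, S) = -7 + (s + S)/(S + 65) = -7 + (S + s)/(65 + S))
-1432*j(-68, P(3)) = -1432*(-455 - 68 - 6*3/7)/(65 + (⅐)*3) = -1432*(-455 - 68 - 6*3/7)/(65 + 3/7) = -1432*(-455 - 68 - 18/7)/458/7 = -5012*(-3679)/(229*7) = -1432*(-3679/458) = 2634164/229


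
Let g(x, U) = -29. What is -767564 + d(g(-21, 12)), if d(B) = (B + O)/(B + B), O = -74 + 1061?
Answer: -22259835/29 ≈ -7.6758e+5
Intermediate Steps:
O = 987
d(B) = (987 + B)/(2*B) (d(B) = (B + 987)/(B + B) = (987 + B)/((2*B)) = (987 + B)*(1/(2*B)) = (987 + B)/(2*B))
-767564 + d(g(-21, 12)) = -767564 + (½)*(987 - 29)/(-29) = -767564 + (½)*(-1/29)*958 = -767564 - 479/29 = -22259835/29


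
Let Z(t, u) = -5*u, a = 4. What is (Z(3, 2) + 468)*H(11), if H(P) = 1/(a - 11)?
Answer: -458/7 ≈ -65.429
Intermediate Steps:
H(P) = -⅐ (H(P) = 1/(4 - 11) = 1/(-7) = -⅐)
(Z(3, 2) + 468)*H(11) = (-5*2 + 468)*(-⅐) = (-10 + 468)*(-⅐) = 458*(-⅐) = -458/7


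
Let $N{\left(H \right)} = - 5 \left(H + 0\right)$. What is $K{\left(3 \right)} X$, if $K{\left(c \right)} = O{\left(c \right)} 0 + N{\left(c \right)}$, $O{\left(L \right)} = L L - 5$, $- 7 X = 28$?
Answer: $60$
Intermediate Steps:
$X = -4$ ($X = \left(- \frac{1}{7}\right) 28 = -4$)
$N{\left(H \right)} = - 5 H$
$O{\left(L \right)} = -5 + L^{2}$ ($O{\left(L \right)} = L^{2} - 5 = -5 + L^{2}$)
$K{\left(c \right)} = - 5 c$ ($K{\left(c \right)} = \left(-5 + c^{2}\right) 0 - 5 c = 0 - 5 c = - 5 c$)
$K{\left(3 \right)} X = \left(-5\right) 3 \left(-4\right) = \left(-15\right) \left(-4\right) = 60$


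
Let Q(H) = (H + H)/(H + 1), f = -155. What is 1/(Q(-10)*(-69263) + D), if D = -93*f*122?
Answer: 9/14442410 ≈ 6.2316e-7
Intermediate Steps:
Q(H) = 2*H/(1 + H) (Q(H) = (2*H)/(1 + H) = 2*H/(1 + H))
D = 1758630 (D = -93*(-155)*122 = 14415*122 = 1758630)
1/(Q(-10)*(-69263) + D) = 1/((2*(-10)/(1 - 10))*(-69263) + 1758630) = 1/((2*(-10)/(-9))*(-69263) + 1758630) = 1/((2*(-10)*(-⅑))*(-69263) + 1758630) = 1/((20/9)*(-69263) + 1758630) = 1/(-1385260/9 + 1758630) = 1/(14442410/9) = 9/14442410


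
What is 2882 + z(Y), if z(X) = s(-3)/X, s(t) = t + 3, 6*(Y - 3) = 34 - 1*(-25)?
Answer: 2882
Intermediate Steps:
Y = 77/6 (Y = 3 + (34 - 1*(-25))/6 = 3 + (34 + 25)/6 = 3 + (⅙)*59 = 3 + 59/6 = 77/6 ≈ 12.833)
s(t) = 3 + t
z(X) = 0 (z(X) = (3 - 3)/X = 0/X = 0)
2882 + z(Y) = 2882 + 0 = 2882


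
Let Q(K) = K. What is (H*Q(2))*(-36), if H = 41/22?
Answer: -1476/11 ≈ -134.18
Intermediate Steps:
H = 41/22 (H = 41*(1/22) = 41/22 ≈ 1.8636)
(H*Q(2))*(-36) = ((41/22)*2)*(-36) = (41/11)*(-36) = -1476/11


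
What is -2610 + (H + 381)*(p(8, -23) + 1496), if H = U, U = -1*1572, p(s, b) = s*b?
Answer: -1565202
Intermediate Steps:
p(s, b) = b*s
U = -1572
H = -1572
-2610 + (H + 381)*(p(8, -23) + 1496) = -2610 + (-1572 + 381)*(-23*8 + 1496) = -2610 - 1191*(-184 + 1496) = -2610 - 1191*1312 = -2610 - 1562592 = -1565202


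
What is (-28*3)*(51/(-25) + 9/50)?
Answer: 3906/25 ≈ 156.24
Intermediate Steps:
(-28*3)*(51/(-25) + 9/50) = -84*(51*(-1/25) + 9*(1/50)) = -84*(-51/25 + 9/50) = -84*(-93/50) = 3906/25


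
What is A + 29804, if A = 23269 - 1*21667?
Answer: 31406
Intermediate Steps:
A = 1602 (A = 23269 - 21667 = 1602)
A + 29804 = 1602 + 29804 = 31406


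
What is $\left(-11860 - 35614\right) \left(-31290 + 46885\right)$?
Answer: $-740357030$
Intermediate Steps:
$\left(-11860 - 35614\right) \left(-31290 + 46885\right) = \left(-47474\right) 15595 = -740357030$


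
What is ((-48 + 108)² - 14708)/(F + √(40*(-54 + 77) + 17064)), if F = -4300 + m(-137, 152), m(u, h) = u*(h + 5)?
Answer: 286686372/666086497 + 88864*√281/666086497 ≈ 0.43264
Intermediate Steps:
m(u, h) = u*(5 + h)
F = -25809 (F = -4300 - 137*(5 + 152) = -4300 - 137*157 = -4300 - 21509 = -25809)
((-48 + 108)² - 14708)/(F + √(40*(-54 + 77) + 17064)) = ((-48 + 108)² - 14708)/(-25809 + √(40*(-54 + 77) + 17064)) = (60² - 14708)/(-25809 + √(40*23 + 17064)) = (3600 - 14708)/(-25809 + √(920 + 17064)) = -11108/(-25809 + √17984) = -11108/(-25809 + 8*√281)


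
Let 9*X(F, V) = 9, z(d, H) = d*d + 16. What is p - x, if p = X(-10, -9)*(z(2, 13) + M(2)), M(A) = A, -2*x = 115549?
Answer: 115593/2 ≈ 57797.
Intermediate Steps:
z(d, H) = 16 + d² (z(d, H) = d² + 16 = 16 + d²)
x = -115549/2 (x = -½*115549 = -115549/2 ≈ -57775.)
X(F, V) = 1 (X(F, V) = (⅑)*9 = 1)
p = 22 (p = 1*((16 + 2²) + 2) = 1*((16 + 4) + 2) = 1*(20 + 2) = 1*22 = 22)
p - x = 22 - 1*(-115549/2) = 22 + 115549/2 = 115593/2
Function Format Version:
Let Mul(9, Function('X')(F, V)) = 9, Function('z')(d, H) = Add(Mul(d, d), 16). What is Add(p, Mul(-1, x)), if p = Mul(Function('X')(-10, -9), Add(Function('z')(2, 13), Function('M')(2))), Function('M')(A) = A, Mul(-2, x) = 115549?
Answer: Rational(115593, 2) ≈ 57797.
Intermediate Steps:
Function('z')(d, H) = Add(16, Pow(d, 2)) (Function('z')(d, H) = Add(Pow(d, 2), 16) = Add(16, Pow(d, 2)))
x = Rational(-115549, 2) (x = Mul(Rational(-1, 2), 115549) = Rational(-115549, 2) ≈ -57775.)
Function('X')(F, V) = 1 (Function('X')(F, V) = Mul(Rational(1, 9), 9) = 1)
p = 22 (p = Mul(1, Add(Add(16, Pow(2, 2)), 2)) = Mul(1, Add(Add(16, 4), 2)) = Mul(1, Add(20, 2)) = Mul(1, 22) = 22)
Add(p, Mul(-1, x)) = Add(22, Mul(-1, Rational(-115549, 2))) = Add(22, Rational(115549, 2)) = Rational(115593, 2)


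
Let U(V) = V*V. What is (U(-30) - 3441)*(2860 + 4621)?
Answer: -19009221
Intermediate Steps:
U(V) = V**2
(U(-30) - 3441)*(2860 + 4621) = ((-30)**2 - 3441)*(2860 + 4621) = (900 - 3441)*7481 = -2541*7481 = -19009221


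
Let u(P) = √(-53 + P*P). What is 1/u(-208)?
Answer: √43211/43211 ≈ 0.0048106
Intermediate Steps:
u(P) = √(-53 + P²)
1/u(-208) = 1/(√(-53 + (-208)²)) = 1/(√(-53 + 43264)) = 1/(√43211) = √43211/43211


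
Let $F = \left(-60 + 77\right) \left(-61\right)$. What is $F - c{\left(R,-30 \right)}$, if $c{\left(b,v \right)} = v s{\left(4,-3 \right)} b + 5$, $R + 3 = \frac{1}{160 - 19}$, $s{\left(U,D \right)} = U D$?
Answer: $\frac{1666}{47} \approx 35.447$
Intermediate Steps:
$s{\left(U,D \right)} = D U$
$R = - \frac{422}{141}$ ($R = -3 + \frac{1}{160 - 19} = -3 + \frac{1}{141} = - \frac{422}{141} \approx -2.9929$)
$F = -1037$ ($F = 17 \left(-61\right) = -1037$)
$c{\left(b,v \right)} = 5 - 12 b v$ ($c{\left(b,v \right)} = v \left(\left(-3\right) 4\right) b + 5 = v \left(-12\right) b + 5 = - 12 v b + 5 = - 12 b v + 5 = 5 - 12 b v$)
$F - c{\left(R,-30 \right)} = -1037 - \left(5 - \left(- \frac{1688}{47}\right) \left(-30\right)\right) = -1037 - \left(5 - \frac{50640}{47}\right) = -1037 - - \frac{50405}{47} = -1037 + \frac{50405}{47} = \frac{1666}{47}$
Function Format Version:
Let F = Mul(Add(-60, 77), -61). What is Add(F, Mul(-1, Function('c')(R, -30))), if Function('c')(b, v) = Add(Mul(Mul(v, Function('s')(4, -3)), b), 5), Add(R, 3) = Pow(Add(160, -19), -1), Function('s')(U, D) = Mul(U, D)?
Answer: Rational(1666, 47) ≈ 35.447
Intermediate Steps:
Function('s')(U, D) = Mul(D, U)
R = Rational(-422, 141) (R = Add(-3, Pow(Add(160, -19), -1)) = Add(-3, Pow(141, -1)) = Add(-3, Rational(1, 141)) = Rational(-422, 141) ≈ -2.9929)
F = -1037 (F = Mul(17, -61) = -1037)
Function('c')(b, v) = Add(5, Mul(-12, b, v)) (Function('c')(b, v) = Add(Mul(Mul(v, Mul(-3, 4)), b), 5) = Add(Mul(Mul(v, -12), b), 5) = Add(Mul(Mul(-12, v), b), 5) = Add(Mul(-12, b, v), 5) = Add(5, Mul(-12, b, v)))
Add(F, Mul(-1, Function('c')(R, -30))) = Add(-1037, Mul(-1, Add(5, Mul(-12, Rational(-422, 141), -30)))) = Add(-1037, Mul(-1, Add(5, Rational(-50640, 47)))) = Add(-1037, Mul(-1, Rational(-50405, 47))) = Add(-1037, Rational(50405, 47)) = Rational(1666, 47)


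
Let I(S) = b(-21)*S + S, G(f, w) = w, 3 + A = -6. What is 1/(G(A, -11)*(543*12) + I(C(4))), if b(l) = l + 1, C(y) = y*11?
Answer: -1/72512 ≈ -1.3791e-5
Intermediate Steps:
A = -9 (A = -3 - 6 = -9)
C(y) = 11*y
b(l) = 1 + l
I(S) = -19*S (I(S) = (1 - 21)*S + S = -20*S + S = -19*S)
1/(G(A, -11)*(543*12) + I(C(4))) = 1/(-5973*12 - 209*4) = 1/(-11*6516 - 19*44) = 1/(-71676 - 836) = 1/(-72512) = -1/72512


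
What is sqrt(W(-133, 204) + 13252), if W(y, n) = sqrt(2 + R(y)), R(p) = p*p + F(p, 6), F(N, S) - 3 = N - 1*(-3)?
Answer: sqrt(13252 + 2*sqrt(4391)) ≈ 115.69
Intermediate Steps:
F(N, S) = 6 + N (F(N, S) = 3 + (N - 1*(-3)) = 3 + (N + 3) = 3 + (3 + N) = 6 + N)
R(p) = 6 + p + p**2 (R(p) = p*p + (6 + p) = p**2 + (6 + p) = 6 + p + p**2)
W(y, n) = sqrt(8 + y + y**2) (W(y, n) = sqrt(2 + (6 + y + y**2)) = sqrt(8 + y + y**2))
sqrt(W(-133, 204) + 13252) = sqrt(sqrt(8 - 133 + (-133)**2) + 13252) = sqrt(sqrt(8 - 133 + 17689) + 13252) = sqrt(sqrt(17564) + 13252) = sqrt(2*sqrt(4391) + 13252) = sqrt(13252 + 2*sqrt(4391))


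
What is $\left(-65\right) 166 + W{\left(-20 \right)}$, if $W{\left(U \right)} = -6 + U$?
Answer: $-10816$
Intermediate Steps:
$\left(-65\right) 166 + W{\left(-20 \right)} = \left(-65\right) 166 - 26 = -10790 - 26 = -10816$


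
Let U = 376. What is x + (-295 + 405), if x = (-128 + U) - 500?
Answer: -142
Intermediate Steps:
x = -252 (x = (-128 + 376) - 500 = 248 - 500 = -252)
x + (-295 + 405) = -252 + (-295 + 405) = -252 + 110 = -142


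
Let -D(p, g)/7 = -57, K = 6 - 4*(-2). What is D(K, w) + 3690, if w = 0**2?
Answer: 4089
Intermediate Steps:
w = 0
K = 14 (K = 6 + 8 = 14)
D(p, g) = 399 (D(p, g) = -7*(-57) = 399)
D(K, w) + 3690 = 399 + 3690 = 4089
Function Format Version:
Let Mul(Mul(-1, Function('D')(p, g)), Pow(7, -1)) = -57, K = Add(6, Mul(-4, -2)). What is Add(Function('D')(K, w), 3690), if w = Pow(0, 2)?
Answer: 4089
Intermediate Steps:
w = 0
K = 14 (K = Add(6, 8) = 14)
Function('D')(p, g) = 399 (Function('D')(p, g) = Mul(-7, -57) = 399)
Add(Function('D')(K, w), 3690) = Add(399, 3690) = 4089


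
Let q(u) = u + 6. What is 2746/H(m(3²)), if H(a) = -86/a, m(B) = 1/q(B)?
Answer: -1373/645 ≈ -2.1287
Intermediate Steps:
q(u) = 6 + u
m(B) = 1/(6 + B)
2746/H(m(3²)) = 2746/((-86/(1/(6 + 3²)))) = 2746/((-86/(1/(6 + 9)))) = 2746/((-86/(1/15))) = 2746/((-86/1/15)) = 2746/((-86*15)) = 2746/(-1290) = 2746*(-1/1290) = -1373/645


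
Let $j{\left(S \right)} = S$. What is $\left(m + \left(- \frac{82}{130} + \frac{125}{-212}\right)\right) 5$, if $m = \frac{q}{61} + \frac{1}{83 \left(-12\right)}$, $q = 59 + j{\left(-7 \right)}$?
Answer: $- \frac{38610059}{20930442} \approx -1.8447$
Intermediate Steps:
$q = 52$ ($q = 59 - 7 = 52$)
$m = \frac{51731}{60756}$ ($m = \frac{52}{61} + \frac{1}{83 \left(-12\right)} = 52 \cdot \frac{1}{61} + \frac{1}{83} \left(- \frac{1}{12}\right) = \frac{52}{61} - \frac{1}{996} = \frac{51731}{60756} \approx 0.85145$)
$\left(m + \left(- \frac{82}{130} + \frac{125}{-212}\right)\right) 5 = \left(\frac{51731}{60756} + \left(- \frac{82}{130} + \frac{125}{-212}\right)\right) 5 = \left(\frac{51731}{60756} + \left(\left(-82\right) \frac{1}{130} + 125 \left(- \frac{1}{212}\right)\right)\right) 5 = \left(\frac{51731}{60756} - \frac{16817}{13780}\right) 5 = \left(- \frac{38610059}{104652210}\right) 5 = - \frac{38610059}{20930442}$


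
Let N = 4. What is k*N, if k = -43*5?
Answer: -860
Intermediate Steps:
k = -215
k*N = -215*4 = -860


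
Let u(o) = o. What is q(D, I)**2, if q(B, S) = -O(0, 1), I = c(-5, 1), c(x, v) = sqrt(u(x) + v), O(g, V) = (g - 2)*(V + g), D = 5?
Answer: 4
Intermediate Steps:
O(g, V) = (-2 + g)*(V + g)
c(x, v) = sqrt(v + x) (c(x, v) = sqrt(x + v) = sqrt(v + x))
I = 2*I (I = sqrt(1 - 5) = sqrt(-4) = 2*I ≈ 2.0*I)
q(B, S) = 2 (q(B, S) = -(0**2 - 2*1 - 2*0 + 1*0) = -(0 - 2 + 0 + 0) = -1*(-2) = 2)
q(D, I)**2 = 2**2 = 4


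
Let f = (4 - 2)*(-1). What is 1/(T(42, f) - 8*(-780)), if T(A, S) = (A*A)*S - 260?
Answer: 1/2452 ≈ 0.00040783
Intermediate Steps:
f = -2 (f = 2*(-1) = -2)
T(A, S) = -260 + S*A² (T(A, S) = A²*S - 260 = S*A² - 260 = -260 + S*A²)
1/(T(42, f) - 8*(-780)) = 1/((-260 - 2*42²) - 8*(-780)) = 1/((-260 - 2*1764) + 6240) = 1/((-260 - 3528) + 6240) = 1/(-3788 + 6240) = 1/2452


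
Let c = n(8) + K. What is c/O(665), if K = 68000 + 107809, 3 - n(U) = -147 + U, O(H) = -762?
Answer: -175951/762 ≈ -230.91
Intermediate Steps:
n(U) = 150 - U (n(U) = 3 - (-147 + U) = 3 + (147 - U) = 150 - U)
K = 175809
c = 175951 (c = (150 - 1*8) + 175809 = (150 - 8) + 175809 = 142 + 175809 = 175951)
c/O(665) = 175951/(-762) = 175951*(-1/762) = -175951/762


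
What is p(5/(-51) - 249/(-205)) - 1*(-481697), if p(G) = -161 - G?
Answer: 5034447206/10455 ≈ 4.8154e+5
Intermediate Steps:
p(5/(-51) - 249/(-205)) - 1*(-481697) = (-161 - (5/(-51) - 249/(-205))) - 1*(-481697) = (-161 - (5*(-1/51) - 249*(-1/205))) + 481697 = (-161 - (-5/51 + 249/205)) + 481697 = (-161 - 1*11674/10455) + 481697 = (-161 - 11674/10455) + 481697 = -1694929/10455 + 481697 = 5034447206/10455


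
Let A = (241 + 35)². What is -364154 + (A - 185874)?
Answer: -473852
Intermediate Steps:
A = 76176 (A = 276² = 76176)
-364154 + (A - 185874) = -364154 + (76176 - 185874) = -364154 - 109698 = -473852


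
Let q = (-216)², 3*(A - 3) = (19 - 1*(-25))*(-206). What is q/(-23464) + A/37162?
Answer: -676744667/326988438 ≈ -2.0696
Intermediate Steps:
A = -9055/3 (A = 3 + ((19 - 1*(-25))*(-206))/3 = 3 + ((19 + 25)*(-206))/3 = 3 + (44*(-206))/3 = 3 + (⅓)*(-9064) = 3 - 9064/3 = -9055/3 ≈ -3018.3)
q = 46656
q/(-23464) + A/37162 = 46656/(-23464) - 9055/3/37162 = 46656*(-1/23464) - 9055/3*1/37162 = -5832/2933 - 9055/111486 = -676744667/326988438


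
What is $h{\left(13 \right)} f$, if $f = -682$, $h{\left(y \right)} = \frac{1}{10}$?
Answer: $- \frac{341}{5} \approx -68.2$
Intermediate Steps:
$h{\left(y \right)} = \frac{1}{10}$
$h{\left(13 \right)} f = \frac{1}{10} \left(-682\right) = - \frac{341}{5}$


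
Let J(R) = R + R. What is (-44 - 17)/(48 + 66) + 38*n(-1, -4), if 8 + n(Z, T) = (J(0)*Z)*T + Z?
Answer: -39049/114 ≈ -342.54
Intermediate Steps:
J(R) = 2*R
n(Z, T) = -8 + Z (n(Z, T) = -8 + (((2*0)*Z)*T + Z) = -8 + ((0*Z)*T + Z) = -8 + (0*T + Z) = -8 + (0 + Z) = -8 + Z)
(-44 - 17)/(48 + 66) + 38*n(-1, -4) = (-44 - 17)/(48 + 66) + 38*(-8 - 1) = -61/114 + 38*(-9) = -61*1/114 - 342 = -61/114 - 342 = -39049/114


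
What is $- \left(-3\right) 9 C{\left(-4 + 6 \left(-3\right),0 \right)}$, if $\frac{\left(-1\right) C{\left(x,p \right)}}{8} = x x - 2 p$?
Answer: $-104544$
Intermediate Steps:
$C{\left(x,p \right)} = - 8 x^{2} + 16 p$ ($C{\left(x,p \right)} = - 8 \left(x x - 2 p\right) = - 8 \left(x^{2} - 2 p\right) = - 8 x^{2} + 16 p$)
$- \left(-3\right) 9 C{\left(-4 + 6 \left(-3\right),0 \right)} = - \left(-3\right) 9 \left(- 8 \left(-4 + 6 \left(-3\right)\right)^{2} + 16 \cdot 0\right) = - \left(-27\right) \left(- 8 \left(-4 - 18\right)^{2} + 0\right) = - \left(-27\right) \left(- 8 \left(-22\right)^{2} + 0\right) = - \left(-27\right) \left(\left(-8\right) 484 + 0\right) = - \left(-27\right) \left(-3872 + 0\right) = - \left(-27\right) \left(-3872\right) = \left(-1\right) 104544 = -104544$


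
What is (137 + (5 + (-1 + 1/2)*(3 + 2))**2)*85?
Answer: 48705/4 ≈ 12176.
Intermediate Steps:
(137 + (5 + (-1 + 1/2)*(3 + 2))**2)*85 = (137 + (5 + (-1 + 1/2)*5)**2)*85 = (137 + (5 - 1/2*5)**2)*85 = (137 + (5 - 5/2)**2)*85 = (137 + (5/2)**2)*85 = (137 + 25/4)*85 = (573/4)*85 = 48705/4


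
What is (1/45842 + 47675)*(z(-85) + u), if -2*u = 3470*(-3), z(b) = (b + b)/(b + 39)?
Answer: 130912489324900/527183 ≈ 2.4832e+8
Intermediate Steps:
z(b) = 2*b/(39 + b) (z(b) = (2*b)/(39 + b) = 2*b/(39 + b))
u = 5205 (u = -1735*(-3) = -½*(-10410) = 5205)
(1/45842 + 47675)*(z(-85) + u) = (1/45842 + 47675)*(2*(-85)/(39 - 85) + 5205) = (1/45842 + 47675)*(2*(-85)/(-46) + 5205) = 2185517351*(2*(-85)*(-1/46) + 5205)/45842 = 2185517351*(85/23 + 5205)/45842 = (2185517351/45842)*(119800/23) = 130912489324900/527183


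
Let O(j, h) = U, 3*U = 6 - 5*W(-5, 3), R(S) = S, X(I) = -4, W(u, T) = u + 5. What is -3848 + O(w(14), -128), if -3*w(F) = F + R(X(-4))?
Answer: -3846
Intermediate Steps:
W(u, T) = 5 + u
w(F) = 4/3 - F/3 (w(F) = -(F - 4)/3 = -(-4 + F)/3 = 4/3 - F/3)
U = 2 (U = (6 - 5*(5 - 5))/3 = (6 - 5*0)/3 = (6 + 0)/3 = (⅓)*6 = 2)
O(j, h) = 2
-3848 + O(w(14), -128) = -3848 + 2 = -3846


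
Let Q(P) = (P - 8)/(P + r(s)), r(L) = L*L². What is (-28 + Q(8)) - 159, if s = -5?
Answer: -187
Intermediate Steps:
r(L) = L³
Q(P) = (-8 + P)/(-125 + P) (Q(P) = (P - 8)/(P + (-5)³) = (-8 + P)/(P - 125) = (-8 + P)/(-125 + P))
(-28 + Q(8)) - 159 = (-28 + (-8 + 8)/(-125 + 8)) - 159 = (-28 + 0/(-117)) - 159 = (-28 - 1/117*0) - 159 = (-28 + 0) - 159 = -28 - 159 = -187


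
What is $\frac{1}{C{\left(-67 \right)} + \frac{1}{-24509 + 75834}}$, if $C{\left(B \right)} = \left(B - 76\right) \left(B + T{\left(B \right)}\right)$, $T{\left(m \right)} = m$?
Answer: $\frac{51325}{983489651} \approx 5.2187 \cdot 10^{-5}$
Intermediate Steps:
$C{\left(B \right)} = 2 B \left(-76 + B\right)$ ($C{\left(B \right)} = \left(B - 76\right) \left(B + B\right) = \left(-76 + B\right) 2 B = 2 B \left(-76 + B\right)$)
$\frac{1}{C{\left(-67 \right)} + \frac{1}{-24509 + 75834}} = \frac{1}{2 \left(-67\right) \left(-76 - 67\right) + \frac{1}{-24509 + 75834}} = \frac{1}{2 \left(-67\right) \left(-143\right) + \frac{1}{51325}} = \frac{1}{19162 + \frac{1}{51325}} = \frac{1}{\frac{983489651}{51325}} = \frac{51325}{983489651}$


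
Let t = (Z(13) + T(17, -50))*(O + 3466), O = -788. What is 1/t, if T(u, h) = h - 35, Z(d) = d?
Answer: -1/192816 ≈ -5.1863e-6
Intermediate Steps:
T(u, h) = -35 + h
t = -192816 (t = (13 + (-35 - 50))*(-788 + 3466) = (13 - 85)*2678 = -72*2678 = -192816)
1/t = 1/(-192816) = -1/192816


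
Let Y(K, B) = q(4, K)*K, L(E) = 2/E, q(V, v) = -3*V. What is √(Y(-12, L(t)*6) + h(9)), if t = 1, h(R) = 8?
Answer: 2*√38 ≈ 12.329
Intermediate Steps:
Y(K, B) = -12*K (Y(K, B) = (-3*4)*K = -12*K)
√(Y(-12, L(t)*6) + h(9)) = √(-12*(-12) + 8) = √(144 + 8) = √152 = 2*√38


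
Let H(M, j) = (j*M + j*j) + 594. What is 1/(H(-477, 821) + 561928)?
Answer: 1/844946 ≈ 1.1835e-6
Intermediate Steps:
H(M, j) = 594 + j² + M*j (H(M, j) = (M*j + j²) + 594 = (j² + M*j) + 594 = 594 + j² + M*j)
1/(H(-477, 821) + 561928) = 1/((594 + 821² - 477*821) + 561928) = 1/((594 + 674041 - 391617) + 561928) = 1/(283018 + 561928) = 1/844946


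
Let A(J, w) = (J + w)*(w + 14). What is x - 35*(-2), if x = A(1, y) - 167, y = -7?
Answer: -139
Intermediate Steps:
A(J, w) = (14 + w)*(J + w) (A(J, w) = (J + w)*(14 + w) = (14 + w)*(J + w))
x = -209 (x = ((-7)² + 14*1 + 14*(-7) + 1*(-7)) - 167 = (49 + 14 - 98 - 7) - 167 = -42 - 167 = -209)
x - 35*(-2) = -209 - 35*(-2) = -209 - 1*(-70) = -209 + 70 = -139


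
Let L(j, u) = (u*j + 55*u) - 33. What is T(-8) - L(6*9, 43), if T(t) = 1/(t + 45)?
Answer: -172197/37 ≈ -4654.0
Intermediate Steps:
L(j, u) = -33 + 55*u + j*u (L(j, u) = (j*u + 55*u) - 33 = (55*u + j*u) - 33 = -33 + 55*u + j*u)
T(t) = 1/(45 + t)
T(-8) - L(6*9, 43) = 1/(45 - 8) - (-33 + 55*43 + (6*9)*43) = 1/37 - (-33 + 2365 + 54*43) = 1/37 - (-33 + 2365 + 2322) = 1/37 - 1*4654 = 1/37 - 4654 = -172197/37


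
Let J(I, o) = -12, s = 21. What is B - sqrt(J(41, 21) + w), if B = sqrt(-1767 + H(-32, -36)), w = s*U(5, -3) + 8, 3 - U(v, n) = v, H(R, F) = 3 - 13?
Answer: I*(sqrt(1777) - sqrt(46)) ≈ 35.372*I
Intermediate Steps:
H(R, F) = -10
U(v, n) = 3 - v
w = -34 (w = 21*(3 - 1*5) + 8 = 21*(3 - 5) + 8 = 21*(-2) + 8 = -42 + 8 = -34)
B = I*sqrt(1777) (B = sqrt(-1767 - 10) = sqrt(-1777) = I*sqrt(1777) ≈ 42.154*I)
B - sqrt(J(41, 21) + w) = I*sqrt(1777) - sqrt(-12 - 34) = I*sqrt(1777) - sqrt(-46) = I*sqrt(1777) - I*sqrt(46)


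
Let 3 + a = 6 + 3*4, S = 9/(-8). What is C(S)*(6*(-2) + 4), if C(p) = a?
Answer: -120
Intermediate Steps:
S = -9/8 (S = 9*(-⅛) = -9/8 ≈ -1.1250)
a = 15 (a = -3 + (6 + 3*4) = -3 + (6 + 12) = -3 + 18 = 15)
C(p) = 15
C(S)*(6*(-2) + 4) = 15*(6*(-2) + 4) = 15*(-12 + 4) = 15*(-8) = -120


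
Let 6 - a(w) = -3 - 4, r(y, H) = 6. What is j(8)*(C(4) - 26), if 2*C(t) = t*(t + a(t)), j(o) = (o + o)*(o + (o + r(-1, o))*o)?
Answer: 15360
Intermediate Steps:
a(w) = 13 (a(w) = 6 - (-3 - 4) = 6 - 1*(-7) = 6 + 7 = 13)
j(o) = 2*o*(o + o*(6 + o)) (j(o) = (o + o)*(o + (o + 6)*o) = (2*o)*(o + (6 + o)*o) = (2*o)*(o + o*(6 + o)) = 2*o*(o + o*(6 + o)))
C(t) = t*(13 + t)/2 (C(t) = (t*(t + 13))/2 = (t*(13 + t))/2 = t*(13 + t)/2)
j(8)*(C(4) - 26) = (2*8²*(7 + 8))*((½)*4*(13 + 4) - 26) = (2*64*15)*((½)*4*17 - 26) = 1920*(34 - 26) = 1920*8 = 15360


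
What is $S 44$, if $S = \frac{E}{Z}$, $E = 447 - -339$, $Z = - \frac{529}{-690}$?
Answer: $\frac{1037520}{23} \approx 45110.0$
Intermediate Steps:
$Z = \frac{23}{30}$ ($Z = \left(-529\right) \left(- \frac{1}{690}\right) = \frac{23}{30} \approx 0.76667$)
$E = 786$ ($E = 447 + 339 = 786$)
$S = \frac{23580}{23}$ ($S = \frac{786}{\frac{23}{30}} = 786 \cdot \frac{30}{23} = \frac{23580}{23} \approx 1025.2$)
$S 44 = \frac{23580}{23} \cdot 44 = \frac{1037520}{23}$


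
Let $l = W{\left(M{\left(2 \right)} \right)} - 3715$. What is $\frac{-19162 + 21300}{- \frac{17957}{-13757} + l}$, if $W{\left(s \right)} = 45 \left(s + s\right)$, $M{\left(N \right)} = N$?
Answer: $- \frac{14706233}{24306519} \approx -0.60503$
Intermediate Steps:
$W{\left(s \right)} = 90 s$ ($W{\left(s \right)} = 45 \cdot 2 s = 90 s$)
$l = -3535$ ($l = 90 \cdot 2 - 3715 = 180 - 3715 = -3535$)
$\frac{-19162 + 21300}{- \frac{17957}{-13757} + l} = \frac{-19162 + 21300}{- \frac{17957}{-13757} - 3535} = \frac{2138}{\left(-17957\right) \left(- \frac{1}{13757}\right) - 3535} = \frac{2138}{\frac{17957}{13757} - 3535} = \frac{2138}{- \frac{48613038}{13757}} = 2138 \left(- \frac{13757}{48613038}\right) = - \frac{14706233}{24306519}$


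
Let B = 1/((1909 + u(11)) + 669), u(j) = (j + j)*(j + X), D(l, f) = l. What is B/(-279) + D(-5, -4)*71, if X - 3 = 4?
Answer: -294559831/829746 ≈ -355.00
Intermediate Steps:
X = 7 (X = 3 + 4 = 7)
u(j) = 2*j*(7 + j) (u(j) = (j + j)*(j + 7) = (2*j)*(7 + j) = 2*j*(7 + j))
B = 1/2974 (B = 1/((1909 + 2*11*(7 + 11)) + 669) = 1/((1909 + 2*11*18) + 669) = 1/((1909 + 396) + 669) = 1/(2305 + 669) = 1/2974 ≈ 0.00033625)
B/(-279) + D(-5, -4)*71 = (1/2974)/(-279) - 5*71 = (1/2974)*(-1/279) - 355 = -1/829746 - 355 = -294559831/829746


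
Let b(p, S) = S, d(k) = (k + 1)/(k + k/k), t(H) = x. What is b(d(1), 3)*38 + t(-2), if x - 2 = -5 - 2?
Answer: 109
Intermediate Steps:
x = -5 (x = 2 + (-5 - 2) = 2 - 7 = -5)
t(H) = -5
d(k) = 1 (d(k) = (1 + k)/(k + 1) = (1 + k)/(1 + k) = 1)
b(d(1), 3)*38 + t(-2) = 3*38 - 5 = 114 - 5 = 109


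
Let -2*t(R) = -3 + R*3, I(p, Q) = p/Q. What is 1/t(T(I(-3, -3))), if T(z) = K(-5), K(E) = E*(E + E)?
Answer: -2/147 ≈ -0.013605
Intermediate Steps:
K(E) = 2*E**2 (K(E) = E*(2*E) = 2*E**2)
T(z) = 50 (T(z) = 2*(-5)**2 = 2*25 = 50)
t(R) = 3/2 - 3*R/2 (t(R) = -(-3 + R*3)/2 = -(-3 + 3*R)/2 = 3/2 - 3*R/2)
1/t(T(I(-3, -3))) = 1/(3/2 - 3/2*50) = 1/(3/2 - 75) = 1/(-147/2) = -2/147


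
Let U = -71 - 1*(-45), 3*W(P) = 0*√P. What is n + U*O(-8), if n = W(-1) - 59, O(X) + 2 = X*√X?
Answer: -7 + 416*I*√2 ≈ -7.0 + 588.31*I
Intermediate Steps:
W(P) = 0 (W(P) = (0*√P)/3 = (⅓)*0 = 0)
O(X) = -2 + X^(3/2) (O(X) = -2 + X*√X = -2 + X^(3/2))
U = -26 (U = -71 + 45 = -26)
n = -59 (n = 0 - 59 = -59)
n + U*O(-8) = -59 - 26*(-2 + (-8)^(3/2)) = -59 - 26*(-2 - 16*I*√2) = -59 + (52 + 416*I*√2) = -7 + 416*I*√2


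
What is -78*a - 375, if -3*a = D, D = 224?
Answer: 5449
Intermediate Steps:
a = -224/3 (a = -⅓*224 = -224/3 ≈ -74.667)
-78*a - 375 = -78*(-224/3) - 375 = 5824 - 375 = 5449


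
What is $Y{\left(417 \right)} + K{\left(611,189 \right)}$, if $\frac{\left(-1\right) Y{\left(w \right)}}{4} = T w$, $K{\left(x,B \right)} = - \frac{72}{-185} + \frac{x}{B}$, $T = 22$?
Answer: $- \frac{1282948997}{34965} \approx -36692.0$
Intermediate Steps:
$K{\left(x,B \right)} = \frac{72}{185} + \frac{x}{B}$ ($K{\left(x,B \right)} = \left(-72\right) \left(- \frac{1}{185}\right) + \frac{x}{B} = \frac{72}{185} + \frac{x}{B}$)
$Y{\left(w \right)} = - 88 w$ ($Y{\left(w \right)} = - 4 \cdot 22 w = - 88 w$)
$Y{\left(417 \right)} + K{\left(611,189 \right)} = \left(-88\right) 417 + \left(\frac{72}{185} + \frac{611}{189}\right) = -36696 + \left(\frac{72}{185} + 611 \cdot \frac{1}{189}\right) = -36696 + \left(\frac{72}{185} + \frac{611}{189}\right) = -36696 + \frac{126643}{34965} = - \frac{1282948997}{34965}$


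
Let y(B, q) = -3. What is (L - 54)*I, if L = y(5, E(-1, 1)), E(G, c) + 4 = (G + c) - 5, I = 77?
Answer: -4389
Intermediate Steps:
E(G, c) = -9 + G + c (E(G, c) = -4 + ((G + c) - 5) = -4 + (-5 + G + c) = -9 + G + c)
L = -3
(L - 54)*I = (-3 - 54)*77 = -57*77 = -4389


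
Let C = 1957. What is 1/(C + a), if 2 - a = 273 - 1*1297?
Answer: 1/2983 ≈ 0.00033523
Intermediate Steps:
a = 1026 (a = 2 - (273 - 1*1297) = 2 - (273 - 1297) = 2 - 1*(-1024) = 2 + 1024 = 1026)
1/(C + a) = 1/(1957 + 1026) = 1/2983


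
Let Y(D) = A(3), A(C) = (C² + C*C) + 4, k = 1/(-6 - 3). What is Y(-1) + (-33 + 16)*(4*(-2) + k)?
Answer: 1439/9 ≈ 159.89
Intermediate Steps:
k = -⅑ (k = 1/(-9) = -⅑ ≈ -0.11111)
A(C) = 4 + 2*C² (A(C) = (C² + C²) + 4 = 2*C² + 4 = 4 + 2*C²)
Y(D) = 22 (Y(D) = 4 + 2*3² = 4 + 2*9 = 4 + 18 = 22)
Y(-1) + (-33 + 16)*(4*(-2) + k) = 22 + (-33 + 16)*(4*(-2) - ⅑) = 22 - 17*(-8 - ⅑) = 22 - 17*(-73/9) = 22 + 1241/9 = 1439/9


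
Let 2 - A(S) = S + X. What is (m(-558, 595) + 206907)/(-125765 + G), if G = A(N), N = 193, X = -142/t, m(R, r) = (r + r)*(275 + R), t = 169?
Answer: 21946847/21286422 ≈ 1.0310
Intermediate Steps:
m(R, r) = 2*r*(275 + R) (m(R, r) = (2*r)*(275 + R) = 2*r*(275 + R))
X = -142/169 ≈ -0.84024
A(S) = 480/169 - S (A(S) = 2 - (S - 142/169) = 2 - (-142/169 + S) = 2 + (142/169 - S) = 480/169 - S)
G = -32137/169 (G = 480/169 - 1*193 = 480/169 - 193 = -32137/169 ≈ -190.16)
(m(-558, 595) + 206907)/(-125765 + G) = (2*595*(275 - 558) + 206907)/(-125765 - 32137/169) = (2*595*(-283) + 206907)/(-21286422/169) = (-336770 + 206907)*(-169/21286422) = -129863*(-169/21286422) = 21946847/21286422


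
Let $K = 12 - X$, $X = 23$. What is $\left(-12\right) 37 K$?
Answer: $4884$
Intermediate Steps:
$K = -11$ ($K = 12 - 23 = -11$)
$\left(-12\right) 37 K = \left(-12\right) 37 \left(-11\right) = \left(-444\right) \left(-11\right) = 4884$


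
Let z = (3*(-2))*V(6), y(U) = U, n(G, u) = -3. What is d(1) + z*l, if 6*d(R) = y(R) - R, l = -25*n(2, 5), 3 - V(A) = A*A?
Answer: 14850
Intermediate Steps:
V(A) = 3 - A² (V(A) = 3 - A*A = 3 - A²)
l = 75 (l = -25*(-3) = 75)
d(R) = 0 (d(R) = (R - R)/6 = (⅙)*0 = 0)
z = 198 (z = (3*(-2))*(3 - 1*6²) = -6*(3 - 1*36) = -6*(3 - 36) = -6*(-33) = 198)
d(1) + z*l = 0 + 198*75 = 0 + 14850 = 14850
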